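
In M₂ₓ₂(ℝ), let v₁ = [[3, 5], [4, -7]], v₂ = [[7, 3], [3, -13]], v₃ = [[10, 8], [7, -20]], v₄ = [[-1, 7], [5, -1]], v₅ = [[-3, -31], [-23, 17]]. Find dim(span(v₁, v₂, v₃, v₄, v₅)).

Pass to coordinate vectors with respect to the basis {E₁₁, E₁₂, E₂₁, E₂₂}.
Put the 4×5 matrix [v₁|v₂|v₃|v₄|v₅] into echelon form.
The echelon form has 2 nonzero rows, so the rank is 2.
(With 5 elements in a 4-dimensional space the rank is at most 4.)

dim = 2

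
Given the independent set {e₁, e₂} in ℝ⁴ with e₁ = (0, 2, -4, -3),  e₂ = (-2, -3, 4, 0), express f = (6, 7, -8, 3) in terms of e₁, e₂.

f = -e₁ - 3e₂

Write f = α₁e₁ + α₂e₂ and equate components.
Back-substitution yields (α₁, α₂) = (-1, -3).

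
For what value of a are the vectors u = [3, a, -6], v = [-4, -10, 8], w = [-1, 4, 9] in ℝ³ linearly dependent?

a = 15/2

The vectors are dependent exactly when the determinant of the matrix with rows u, v, w vanishes.
The determinant works out to 28*a - 210.
Solving 28*a - 210 = 0 yields a = 15/2.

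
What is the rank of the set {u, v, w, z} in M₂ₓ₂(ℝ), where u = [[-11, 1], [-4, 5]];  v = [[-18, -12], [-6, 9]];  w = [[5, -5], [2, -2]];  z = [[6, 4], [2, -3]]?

rank 2

Pass to coordinate vectors with respect to the basis {E₁₁, E₁₂, E₂₁, E₂₂}.
Form the matrix with u, v, w, z as columns and reduce.
The echelon form has 2 nonzero rows, so the rank is 2.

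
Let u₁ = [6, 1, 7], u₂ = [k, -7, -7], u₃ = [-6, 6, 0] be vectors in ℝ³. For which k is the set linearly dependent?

k = 0

The vectors are dependent exactly when the determinant of the matrix with rows u₁, u₂, u₃ vanishes.
Expanding, det = 42*k.
Setting this to zero gives k = 0.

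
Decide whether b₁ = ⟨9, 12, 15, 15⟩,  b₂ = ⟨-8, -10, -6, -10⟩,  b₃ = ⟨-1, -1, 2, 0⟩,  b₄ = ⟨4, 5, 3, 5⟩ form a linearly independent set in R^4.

Place the vectors as rows of a 4×4 matrix and reduce to echelon form.
The reduction yields 2 nonzero rows, so the rank is 2.
Since rank 2 < 4, the set is linearly dependent.
Indeed 2b₁ + 3b₂ - 6b₃ = 0.

linearly dependent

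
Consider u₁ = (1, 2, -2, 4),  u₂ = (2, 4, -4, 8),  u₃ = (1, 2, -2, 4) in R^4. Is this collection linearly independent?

linearly dependent

Place the vectors as rows of a 3×4 matrix and reduce to echelon form.
The reduction yields 1 nonzero row, so the rank is 1.
Since rank 1 < 3, the set is linearly dependent.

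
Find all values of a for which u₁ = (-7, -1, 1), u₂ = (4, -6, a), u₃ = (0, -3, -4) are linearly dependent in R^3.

a = -28/3

The set is linearly dependent precisely when det[u₁; u₂; u₃] = 0.
The determinant works out to -21*a - 196.
Setting this to zero gives a = -28/3.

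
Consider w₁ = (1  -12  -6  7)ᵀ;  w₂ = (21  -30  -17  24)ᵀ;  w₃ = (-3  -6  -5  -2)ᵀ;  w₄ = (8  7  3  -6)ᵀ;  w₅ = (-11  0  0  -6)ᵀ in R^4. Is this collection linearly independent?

There are 5 vectors in a 4-dimensional space, so they cannot be linearly independent.

linearly dependent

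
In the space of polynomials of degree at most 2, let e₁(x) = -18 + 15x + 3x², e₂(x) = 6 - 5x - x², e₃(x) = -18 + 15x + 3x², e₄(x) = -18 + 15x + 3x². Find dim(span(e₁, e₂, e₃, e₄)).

1

Represent each element by its coordinate vector in ℝ³.
Put the 3×4 matrix [e₁|e₂|e₃|e₄] into echelon form.
Exactly 1 pivot survives; hence the rank is 1.
(With 4 elements in a 3-dimensional space the rank is at most 3.)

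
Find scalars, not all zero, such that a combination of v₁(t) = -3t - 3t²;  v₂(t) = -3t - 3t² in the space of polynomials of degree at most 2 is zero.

v₁ - v₂ = 0

Write each element as a vector in ℝ³ using {1, t, t²}.
Solve the homogeneous system with v₁, v₂ as columns by row-reducing the coefficient matrix.
One solution (up to scaling) is (1, -1).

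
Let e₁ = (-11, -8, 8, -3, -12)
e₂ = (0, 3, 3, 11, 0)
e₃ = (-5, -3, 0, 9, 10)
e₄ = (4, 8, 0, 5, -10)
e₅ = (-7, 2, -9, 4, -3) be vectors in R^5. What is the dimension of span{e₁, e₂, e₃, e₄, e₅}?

dim = 5

Row-reduce the 5×5 matrix with these as rows.
The echelon form has 5 nonzero rows, so the rank is 5.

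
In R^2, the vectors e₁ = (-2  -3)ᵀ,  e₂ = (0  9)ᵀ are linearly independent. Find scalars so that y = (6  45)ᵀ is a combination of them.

Since e₁, e₂ are independent, the coefficients expressing y are uniquely determined by a linear system.
Back-substitution yields (α₁, α₂) = (-3, 4).

y = -3e₁ + 4e₂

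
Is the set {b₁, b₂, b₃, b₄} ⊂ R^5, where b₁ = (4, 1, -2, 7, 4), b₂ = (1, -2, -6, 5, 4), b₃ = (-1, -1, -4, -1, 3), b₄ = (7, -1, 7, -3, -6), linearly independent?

Place the vectors as rows of a 4×5 matrix and reduce to echelon form.
The reduction yields 4 nonzero rows, so the rank is 4.
Since rank = 4 (the number of vectors), the set is linearly independent.

linearly independent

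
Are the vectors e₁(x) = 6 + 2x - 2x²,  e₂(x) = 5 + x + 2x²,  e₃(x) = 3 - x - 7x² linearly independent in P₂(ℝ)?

Write each element as a coordinate vector in ℝ³ using {1, x, x²}.
Form the 3×3 matrix with these as columns; its determinant is 68.
A nonzero determinant means the columns are linearly independent.

linearly independent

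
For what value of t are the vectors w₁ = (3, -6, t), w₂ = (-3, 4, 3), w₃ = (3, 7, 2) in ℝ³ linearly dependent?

Dependence holds iff the 3×3 matrix [w₁ w₂ w₃] is singular.
The determinant works out to -33*t - 129.
This vanishes exactly when t = -43/11.

t = -43/11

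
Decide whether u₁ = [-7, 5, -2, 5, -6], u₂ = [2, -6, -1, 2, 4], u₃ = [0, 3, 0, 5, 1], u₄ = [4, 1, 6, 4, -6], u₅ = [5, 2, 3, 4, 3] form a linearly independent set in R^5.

linearly independent

Row-reduce the matrix whose columns are u₁, u₂, u₃, u₄, u₅.
The reduction yields 5 nonzero rows, so the rank is 5.
Since rank = 5 (the number of vectors), the set is linearly independent.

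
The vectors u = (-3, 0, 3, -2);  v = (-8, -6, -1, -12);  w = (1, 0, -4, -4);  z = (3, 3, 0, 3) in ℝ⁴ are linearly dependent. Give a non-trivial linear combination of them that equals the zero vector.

u - v + w - 2z = 0

Write the vectors as columns of a matrix and find a nonzero vector in its null space.
The free variable yields coefficients (1, -1, 1, -2) (any nonzero multiple also works).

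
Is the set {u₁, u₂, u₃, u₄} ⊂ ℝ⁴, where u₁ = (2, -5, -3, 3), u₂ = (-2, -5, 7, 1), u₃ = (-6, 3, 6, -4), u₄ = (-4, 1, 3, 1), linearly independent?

The matrix [u₁|u₂|u₃|u₄] has determinant 504.
A nonzero determinant means the columns are linearly independent.

linearly independent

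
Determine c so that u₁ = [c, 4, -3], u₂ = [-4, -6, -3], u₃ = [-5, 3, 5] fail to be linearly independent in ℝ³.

Dependence holds iff the 3×3 matrix [u₁ u₂ u₃] is singular.
The determinant works out to 266 - 21*c.
This vanishes exactly when c = 38/3.

c = 38/3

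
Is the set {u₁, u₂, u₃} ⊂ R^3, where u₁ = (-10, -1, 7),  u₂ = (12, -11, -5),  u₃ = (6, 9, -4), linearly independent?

The matrix [u₁|u₂|u₃] has determinant 310.
A nonzero determinant means the columns are linearly independent.

linearly independent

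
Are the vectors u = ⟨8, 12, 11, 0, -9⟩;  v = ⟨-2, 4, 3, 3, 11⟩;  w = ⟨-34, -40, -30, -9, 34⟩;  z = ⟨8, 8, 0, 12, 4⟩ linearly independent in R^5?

Place the vectors as rows of a 4×5 matrix and reduce to echelon form.
The reduction yields 3 nonzero rows, so the rank is 3.
Since rank 3 < 4, the set is linearly dependent.

linearly dependent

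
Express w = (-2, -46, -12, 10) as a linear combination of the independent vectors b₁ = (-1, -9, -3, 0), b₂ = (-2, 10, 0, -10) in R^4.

w = 4b₁ - b₂

Solve the system with b₁, b₂ as columns and w as the right-hand side.
Back-substitution yields (c₁, c₂) = (4, -1).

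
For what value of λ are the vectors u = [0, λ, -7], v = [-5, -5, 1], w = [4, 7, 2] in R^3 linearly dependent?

The vectors are dependent exactly when the determinant of the matrix with rows u, v, w vanishes.
Cofactor expansion gives det = 14*λ + 105.
Setting this to zero gives λ = -15/2.

λ = -15/2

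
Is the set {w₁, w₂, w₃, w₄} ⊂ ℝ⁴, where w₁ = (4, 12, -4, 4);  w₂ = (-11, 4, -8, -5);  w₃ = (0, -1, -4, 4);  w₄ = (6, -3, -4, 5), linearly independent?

The matrix [w₁|w₂|w₃|w₄] has determinant 3804.
A nonzero determinant means the columns are linearly independent.

linearly independent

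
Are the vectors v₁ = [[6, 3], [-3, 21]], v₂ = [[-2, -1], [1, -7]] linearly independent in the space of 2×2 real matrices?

Write each element as a coordinate vector in ℝ⁴ using {E₁₁, E₁₂, E₂₁, E₂₂}.
Row-reduce the matrix whose columns are v₁, v₂.
The reduction yields 1 nonzero row, so the rank is 1.
Since rank 1 < 2, the set is linearly dependent.
Indeed v₁ + 3v₂ = 0.

linearly dependent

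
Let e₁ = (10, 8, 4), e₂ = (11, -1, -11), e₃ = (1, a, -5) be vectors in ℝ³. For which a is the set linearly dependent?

Place the vectors as rows of a 3×3 matrix; dependence ⇔ determinant zero.
Expanding, det = 154*a + 406.
Solving 154*a + 406 = 0 yields a = -29/11.

a = -29/11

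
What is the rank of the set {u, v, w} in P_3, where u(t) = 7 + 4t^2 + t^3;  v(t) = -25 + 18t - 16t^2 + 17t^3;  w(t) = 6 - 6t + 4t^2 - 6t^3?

rank 2

Use coordinates relative to {1, t, …, t^3}.
Row-reduce the 3×4 matrix with these as rows.
Reduction leaves 2 leading entries, giving rank 2.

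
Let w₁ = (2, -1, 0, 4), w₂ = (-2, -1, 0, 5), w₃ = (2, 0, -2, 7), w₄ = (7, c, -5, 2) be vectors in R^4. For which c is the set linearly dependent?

Place the vectors as rows of a 4×4 matrix; dependence ⇔ determinant zero.
Cofactor expansion gives det = 36*c - 120.
This vanishes exactly when c = 10/3.

c = 10/3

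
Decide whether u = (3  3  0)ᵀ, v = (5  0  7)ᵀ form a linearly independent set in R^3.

linearly independent

Place the vectors as rows of a 2×3 matrix and reduce to echelon form.
The reduction yields 2 nonzero rows, so the rank is 2.
Since rank = 2 (the number of vectors), the set is linearly independent.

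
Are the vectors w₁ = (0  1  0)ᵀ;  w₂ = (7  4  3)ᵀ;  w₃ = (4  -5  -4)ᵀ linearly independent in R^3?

Form the 3×3 matrix with these as columns; its determinant is 40.
A nonzero determinant means the columns are linearly independent.

linearly independent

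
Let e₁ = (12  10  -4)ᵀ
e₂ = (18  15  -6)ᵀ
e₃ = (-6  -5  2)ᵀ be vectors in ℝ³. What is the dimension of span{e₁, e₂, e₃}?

1

Form the matrix with e₁, e₂, e₃ as columns and reduce.
Reduction leaves 1 leading entry, giving rank 1.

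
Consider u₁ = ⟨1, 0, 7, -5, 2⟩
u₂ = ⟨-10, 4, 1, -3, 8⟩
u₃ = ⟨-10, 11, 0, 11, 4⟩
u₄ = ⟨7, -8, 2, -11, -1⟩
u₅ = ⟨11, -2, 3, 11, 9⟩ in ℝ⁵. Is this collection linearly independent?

The matrix [u₁|u₂|u₃|u₄|u₅] has determinant 11621.
A nonzero determinant means the columns are linearly independent.

linearly independent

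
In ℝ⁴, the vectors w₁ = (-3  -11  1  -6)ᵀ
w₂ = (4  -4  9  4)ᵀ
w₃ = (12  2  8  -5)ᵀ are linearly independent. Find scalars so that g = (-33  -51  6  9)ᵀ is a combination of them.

Solve the system with w₁, w₂, w₃ as columns and g as the right-hand side.
Back-substitution yields (c₁, c₂, c₃) = (3, 3, -3).

g = 3w₁ + 3w₂ - 3w₃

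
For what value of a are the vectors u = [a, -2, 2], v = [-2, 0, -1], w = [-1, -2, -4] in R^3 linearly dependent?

The vectors are dependent exactly when the determinant of the matrix with rows u, v, w vanishes.
The determinant works out to 22 - 2*a.
Solving 22 - 2*a = 0 yields a = 11.

a = 11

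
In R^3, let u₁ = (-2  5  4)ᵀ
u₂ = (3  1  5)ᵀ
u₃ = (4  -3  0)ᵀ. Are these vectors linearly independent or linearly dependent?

The matrix [u₁|u₂|u₃] has determinant 18.
A nonzero determinant means the columns are linearly independent.

linearly independent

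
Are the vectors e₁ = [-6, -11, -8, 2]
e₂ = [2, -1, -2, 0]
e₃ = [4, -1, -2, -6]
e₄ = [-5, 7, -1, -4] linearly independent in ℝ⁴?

linearly independent

Form the 4×4 matrix with these as columns; its determinant is -1816.
A nonzero determinant means the columns are linearly independent.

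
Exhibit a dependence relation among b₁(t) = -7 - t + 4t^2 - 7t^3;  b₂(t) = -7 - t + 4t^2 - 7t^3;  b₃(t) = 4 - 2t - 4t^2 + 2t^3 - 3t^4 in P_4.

Take coordinates with respect to {1, t, …, t^4}.
Row-reduce the matrix with b₁, b₂, b₃ as columns; the null space gives the coefficients.
A generator of the null space is (1, -1, 0).

b₁ - b₂ = 0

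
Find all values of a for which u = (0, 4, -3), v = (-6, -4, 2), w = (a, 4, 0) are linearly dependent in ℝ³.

a = 18

The vectors are dependent exactly when the determinant of the matrix with rows u, v, w vanishes.
Expanding, det = 72 - 4*a.
This vanishes exactly when a = 18.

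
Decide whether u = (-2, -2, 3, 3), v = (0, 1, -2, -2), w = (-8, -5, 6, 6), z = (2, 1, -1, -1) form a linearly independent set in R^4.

linearly dependent

The matrix [u|v|w|z] has determinant 0.
A zero determinant means the columns are linearly dependent.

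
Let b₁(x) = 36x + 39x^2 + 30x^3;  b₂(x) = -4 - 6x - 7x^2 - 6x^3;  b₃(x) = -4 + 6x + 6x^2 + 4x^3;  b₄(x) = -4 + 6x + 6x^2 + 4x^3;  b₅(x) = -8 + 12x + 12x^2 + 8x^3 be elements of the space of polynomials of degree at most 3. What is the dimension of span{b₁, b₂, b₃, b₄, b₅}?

dim = 2

Use coordinates relative to {1, x, …, x^3}.
Apply Gaussian elimination to the matrix whose rows are b₁, b₂, b₃, b₄, b₅.
Exactly 2 pivots survive; hence the rank is 2.
(With 5 elements in a 4-dimensional space the rank is at most 4.)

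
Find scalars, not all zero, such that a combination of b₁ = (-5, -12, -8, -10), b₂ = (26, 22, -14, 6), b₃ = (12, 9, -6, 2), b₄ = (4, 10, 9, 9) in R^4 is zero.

2b₁ + b₂ - 2b₃ + 2b₄ = 0

Row-reduce the matrix with b₁, b₂, b₃, b₄ as columns; the null space gives the coefficients.
The free variable yields coefficients (2, 1, -2, 2) (any nonzero multiple also works).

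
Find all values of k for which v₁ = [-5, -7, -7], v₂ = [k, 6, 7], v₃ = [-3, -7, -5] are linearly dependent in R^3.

k = 37/7

The set is linearly dependent precisely when det[v₁; v₂; v₃] = 0.
Cofactor expansion gives det = 14*k - 74.
Setting this to zero gives k = 37/7.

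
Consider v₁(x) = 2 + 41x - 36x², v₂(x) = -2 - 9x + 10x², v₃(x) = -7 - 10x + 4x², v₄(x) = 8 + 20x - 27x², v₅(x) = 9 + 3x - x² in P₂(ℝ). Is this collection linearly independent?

Take coordinates with respect to the standard basis {1, x, x²}.
There are 5 vectors in a 3-dimensional space, so they cannot be linearly independent.

linearly dependent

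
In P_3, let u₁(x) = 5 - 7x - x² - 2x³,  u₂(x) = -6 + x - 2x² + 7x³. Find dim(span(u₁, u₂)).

Pass to coordinate vectors with respect to the basis {1, x, …, x³}.
Put the 4×2 matrix [u₁|u₂] into echelon form.
There are 2 pivot columns, so rank = 2.

dim = 2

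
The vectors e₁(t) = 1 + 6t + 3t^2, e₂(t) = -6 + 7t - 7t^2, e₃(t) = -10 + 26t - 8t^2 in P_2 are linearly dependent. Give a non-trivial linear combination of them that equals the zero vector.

Write each element as a vector in ℝ³ using {1, t, t^2}.
Solve the homogeneous system with e₁, e₂, e₃ as columns by row-reducing the coefficient matrix.
One solution (up to scaling) is (2, 2, -1).

2e₁ + 2e₂ - e₃ = 0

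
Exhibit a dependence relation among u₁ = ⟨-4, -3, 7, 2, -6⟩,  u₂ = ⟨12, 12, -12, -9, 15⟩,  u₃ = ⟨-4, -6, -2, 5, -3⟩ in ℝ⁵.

2u₁ + u₂ + u₃ = 0

Write the vectors as columns of a matrix and find a nonzero vector in its null space.
A generator of the null space is (2, 1, 1).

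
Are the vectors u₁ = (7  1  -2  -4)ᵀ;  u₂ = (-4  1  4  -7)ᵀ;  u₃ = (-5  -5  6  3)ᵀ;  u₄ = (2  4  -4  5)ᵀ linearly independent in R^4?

linearly independent

The matrix [u₁|u₂|u₃|u₄] has determinant 1000.
A nonzero determinant means the columns are linearly independent.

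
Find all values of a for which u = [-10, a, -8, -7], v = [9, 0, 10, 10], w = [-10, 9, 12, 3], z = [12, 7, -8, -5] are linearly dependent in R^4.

a = -31/6

The set is linearly dependent precisely when det[u; v; w; z] = 0.
Expanding, det = 1104*a + 5704.
This vanishes exactly when a = -31/6.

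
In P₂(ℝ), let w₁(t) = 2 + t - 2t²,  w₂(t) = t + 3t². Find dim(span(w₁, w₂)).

Represent each element by its coordinate vector in ℝ³.
Apply Gaussian elimination to the matrix whose rows are w₁, w₂.
Reduction leaves 2 leading entries, giving rank 2.

dim = 2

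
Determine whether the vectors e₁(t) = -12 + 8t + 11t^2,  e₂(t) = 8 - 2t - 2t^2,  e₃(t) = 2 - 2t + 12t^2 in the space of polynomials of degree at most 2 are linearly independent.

linearly independent

Take coordinates with respect to the standard basis {1, t, t^2}.
Row-reduce the matrix whose columns are e₁, e₂, e₃.
The reduction yields 3 nonzero rows, so the rank is 3.
Since rank = 3 (the number of vectors), the set is linearly independent.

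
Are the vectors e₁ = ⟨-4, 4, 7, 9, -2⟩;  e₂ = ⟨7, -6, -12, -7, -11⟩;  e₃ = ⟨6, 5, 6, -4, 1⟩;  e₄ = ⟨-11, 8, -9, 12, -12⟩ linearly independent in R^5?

linearly independent

Place the vectors as rows of a 4×5 matrix and reduce to echelon form.
The reduction yields 4 nonzero rows, so the rank is 4.
Since rank = 4 (the number of vectors), the set is linearly independent.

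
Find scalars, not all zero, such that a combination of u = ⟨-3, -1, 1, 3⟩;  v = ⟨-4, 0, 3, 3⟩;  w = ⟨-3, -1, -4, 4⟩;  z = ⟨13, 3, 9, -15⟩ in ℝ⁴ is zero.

v + 3w + z = 0

Write the vectors as columns of a matrix and find a nonzero vector in its null space.
A generator of the null space is (0, 1, 3, 1).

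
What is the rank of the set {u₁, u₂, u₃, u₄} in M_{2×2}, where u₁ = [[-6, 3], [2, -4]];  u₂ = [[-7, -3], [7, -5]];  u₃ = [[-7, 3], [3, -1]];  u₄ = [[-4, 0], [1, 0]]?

4

Use coordinates relative to {E₁₁, E₁₂, E₂₁, E₂₂}.
Row-reduce the 4×4 matrix with these as rows.
Reduction leaves 4 leading entries, giving rank 4.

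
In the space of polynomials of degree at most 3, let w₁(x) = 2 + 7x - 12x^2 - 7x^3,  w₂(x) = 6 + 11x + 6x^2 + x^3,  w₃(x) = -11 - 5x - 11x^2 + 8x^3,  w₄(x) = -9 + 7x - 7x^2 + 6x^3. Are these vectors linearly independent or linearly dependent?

Take coordinates with respect to the standard basis {1, x, …, x^3}.
Form the 4×4 matrix with these as columns; its determinant is 11584.
A nonzero determinant means the columns are linearly independent.

linearly independent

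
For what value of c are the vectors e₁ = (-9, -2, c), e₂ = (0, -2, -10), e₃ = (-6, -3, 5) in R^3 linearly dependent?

c = 20

The set is linearly dependent precisely when det[e₁; e₂; e₃] = 0.
Cofactor expansion gives det = 240 - 12*c.
This vanishes exactly when c = 20.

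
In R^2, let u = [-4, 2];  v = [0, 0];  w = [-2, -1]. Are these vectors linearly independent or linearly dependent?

linearly dependent

There are 3 vectors in a 2-dimensional space, so they cannot be linearly independent.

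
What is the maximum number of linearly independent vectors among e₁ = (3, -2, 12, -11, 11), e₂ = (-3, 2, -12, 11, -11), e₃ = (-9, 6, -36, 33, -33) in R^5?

1

Put the 5×3 matrix [e₁|e₂|e₃] into echelon form.
Reduction leaves 1 leading entry, giving rank 1.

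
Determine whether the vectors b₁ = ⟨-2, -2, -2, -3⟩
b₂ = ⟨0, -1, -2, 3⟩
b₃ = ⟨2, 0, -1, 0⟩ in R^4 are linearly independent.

Row-reduce the matrix whose columns are b₁, b₂, b₃.
The reduction yields 3 nonzero rows, so the rank is 3.
Since rank = 3 (the number of vectors), the set is linearly independent.

linearly independent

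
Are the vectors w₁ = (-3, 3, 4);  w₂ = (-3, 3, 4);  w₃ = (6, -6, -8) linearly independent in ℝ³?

Two of the vectors are equal, giving an immediate dependence.

linearly dependent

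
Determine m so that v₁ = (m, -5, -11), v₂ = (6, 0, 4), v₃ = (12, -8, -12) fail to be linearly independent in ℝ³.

m = 9/4

The vectors are dependent exactly when the determinant of the matrix with rows v₁, v₂, v₃ vanishes.
The determinant works out to 32*m - 72.
Solving 32*m - 72 = 0 yields m = 9/4.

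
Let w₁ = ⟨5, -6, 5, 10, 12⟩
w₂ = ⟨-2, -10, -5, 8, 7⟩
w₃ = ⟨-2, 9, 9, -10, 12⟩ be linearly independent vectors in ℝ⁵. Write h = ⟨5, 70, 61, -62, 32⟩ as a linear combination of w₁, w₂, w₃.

Write h = c₁w₁ + … + c₃w₃ and equate components.
Back-substitution yields (c₁, c₂, c₃) = (1, -4, 4).

h = w₁ - 4w₂ + 4w₃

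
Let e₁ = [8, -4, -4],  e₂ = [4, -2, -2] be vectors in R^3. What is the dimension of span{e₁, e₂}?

Form the matrix with e₁, e₂ as columns and reduce.
There is 1 pivot column, so rank = 1.

dim = 1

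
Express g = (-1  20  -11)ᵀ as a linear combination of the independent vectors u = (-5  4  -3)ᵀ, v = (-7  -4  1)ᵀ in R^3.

Set up the augmented matrix [u | v | g] and row-reduce.
Row-reducing the augmented matrix gives the unique coefficients (α₁, α₂) = (3, -2).

g = 3u - 2v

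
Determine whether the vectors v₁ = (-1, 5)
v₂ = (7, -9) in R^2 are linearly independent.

linearly independent

The matrix [v₁|v₂] has determinant -26.
A nonzero determinant means the columns are linearly independent.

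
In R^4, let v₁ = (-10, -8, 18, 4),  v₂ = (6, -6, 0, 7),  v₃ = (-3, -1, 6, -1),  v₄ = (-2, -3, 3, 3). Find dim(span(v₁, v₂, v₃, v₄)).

3

Apply Gaussian elimination to the matrix whose rows are v₁, v₂, v₃, v₄.
Exactly 3 pivots survive; hence the rank is 3.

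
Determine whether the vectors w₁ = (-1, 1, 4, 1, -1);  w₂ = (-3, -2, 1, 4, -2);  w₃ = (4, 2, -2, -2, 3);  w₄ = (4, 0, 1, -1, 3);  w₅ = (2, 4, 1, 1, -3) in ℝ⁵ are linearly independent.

linearly independent

The matrix [w₁|w₂|w₃|w₄|w₅] has determinant 508.
A nonzero determinant means the columns are linearly independent.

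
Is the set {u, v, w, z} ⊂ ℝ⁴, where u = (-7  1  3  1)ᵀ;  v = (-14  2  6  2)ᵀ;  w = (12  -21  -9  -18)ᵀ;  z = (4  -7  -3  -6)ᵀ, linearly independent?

linearly dependent

One vector is a scalar multiple of another, so the set is dependent.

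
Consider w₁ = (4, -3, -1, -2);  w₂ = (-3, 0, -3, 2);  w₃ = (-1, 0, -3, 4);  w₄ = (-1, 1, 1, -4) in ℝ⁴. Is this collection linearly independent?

Form the 4×4 matrix with these as columns; its determinant is -70.
A nonzero determinant means the columns are linearly independent.

linearly independent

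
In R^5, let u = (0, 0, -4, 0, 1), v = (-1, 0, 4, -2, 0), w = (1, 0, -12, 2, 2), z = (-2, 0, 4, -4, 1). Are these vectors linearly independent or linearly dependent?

Place the vectors as rows of a 4×5 matrix and reduce to echelon form.
The reduction yields 2 nonzero rows, so the rank is 2.
Since rank 2 < 4, the set is linearly dependent.
Indeed 2u - v - w = 0.

linearly dependent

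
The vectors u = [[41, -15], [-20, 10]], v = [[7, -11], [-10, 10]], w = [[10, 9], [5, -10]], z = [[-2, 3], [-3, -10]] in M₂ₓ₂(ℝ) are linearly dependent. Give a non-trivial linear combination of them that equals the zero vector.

Pass to coordinate vectors relative to the basis {E₁₁, E₁₂, E₂₁, E₂₂}.
Set up α₁u + … + α₄z = 0 and solve the homogeneous system.
One solution (up to scaling) is (1, -3, -2, 0).

u - 3v - 2w = 0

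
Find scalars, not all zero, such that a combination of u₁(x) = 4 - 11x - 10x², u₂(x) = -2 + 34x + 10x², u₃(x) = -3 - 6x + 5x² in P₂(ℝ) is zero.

Take coordinates with respect to {1, x, x²}.
Solve the homogeneous system with u₁, u₂, u₃ as columns by row-reducing the coefficient matrix.
The free variable yields coefficients (2, 1, 2) (any nonzero multiple also works).

2u₁ + u₂ + 2u₃ = 0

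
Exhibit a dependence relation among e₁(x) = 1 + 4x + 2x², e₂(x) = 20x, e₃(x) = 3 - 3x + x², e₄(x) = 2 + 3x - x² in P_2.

2e₁ - e₂ - 2e₃ + 2e₄ = 0

Take coordinates with respect to {1, x, x²}.
Solve the homogeneous system with e₁, e₂, e₃, e₄ as columns by row-reducing the coefficient matrix.
A generator of the null space is (2, -1, -2, 2).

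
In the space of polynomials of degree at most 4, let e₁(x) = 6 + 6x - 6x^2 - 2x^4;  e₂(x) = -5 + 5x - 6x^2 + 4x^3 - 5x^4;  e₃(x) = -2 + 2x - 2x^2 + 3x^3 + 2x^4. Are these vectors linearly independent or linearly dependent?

linearly independent

Write each element as a coordinate vector in ℝ⁵ using {1, x, …, x^4}.
Place the vectors as rows of a 3×5 matrix and reduce to echelon form.
The reduction yields 3 nonzero rows, so the rank is 3.
Since rank = 3 (the number of vectors), the set is linearly independent.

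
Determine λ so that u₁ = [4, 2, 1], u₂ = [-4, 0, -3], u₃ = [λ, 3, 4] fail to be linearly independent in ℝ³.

Dependence holds iff the 3×3 matrix [u₁ u₂ u₃] is singular.
Expanding, det = 56 - 6*λ.
Setting this to zero gives λ = 28/3.

λ = 28/3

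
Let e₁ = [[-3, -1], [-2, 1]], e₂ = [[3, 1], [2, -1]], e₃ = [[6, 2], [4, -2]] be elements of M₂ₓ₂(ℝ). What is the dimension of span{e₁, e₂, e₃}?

Pass to coordinate vectors with respect to the basis {E₁₁, E₁₂, E₂₁, E₂₂}.
Form the matrix with e₁, e₂, e₃ as columns and reduce.
There is 1 pivot column, so rank = 1.

1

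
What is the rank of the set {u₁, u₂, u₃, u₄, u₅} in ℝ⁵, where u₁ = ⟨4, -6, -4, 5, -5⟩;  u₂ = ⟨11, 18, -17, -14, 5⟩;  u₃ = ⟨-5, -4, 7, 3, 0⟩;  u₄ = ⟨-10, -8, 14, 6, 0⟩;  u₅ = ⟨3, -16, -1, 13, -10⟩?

rank 2

Form the matrix with u₁, u₂, u₃, u₄, u₅ as columns and reduce.
Exactly 2 pivots survive; hence the rank is 2.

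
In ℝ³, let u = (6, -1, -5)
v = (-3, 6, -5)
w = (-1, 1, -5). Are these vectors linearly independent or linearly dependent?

The matrix [u|v|w] has determinant -155.
A nonzero determinant means the columns are linearly independent.

linearly independent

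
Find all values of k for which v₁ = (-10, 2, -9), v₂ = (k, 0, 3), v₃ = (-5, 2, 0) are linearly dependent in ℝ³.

The set is linearly dependent precisely when det[v₁; v₂; v₃] = 0.
The determinant works out to 30 - 18*k.
This vanishes exactly when k = 5/3.

k = 5/3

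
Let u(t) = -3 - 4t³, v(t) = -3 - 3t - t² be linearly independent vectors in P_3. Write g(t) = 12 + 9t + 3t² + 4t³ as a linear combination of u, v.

Work in coordinates with respect to the standard basis {1, t, …, t³}.
Since u, v are independent, the coefficients expressing g are uniquely determined by a linear system.
Row-reducing the augmented matrix gives the unique coefficients (α₁, α₂) = (-1, -3).

g = -u - 3v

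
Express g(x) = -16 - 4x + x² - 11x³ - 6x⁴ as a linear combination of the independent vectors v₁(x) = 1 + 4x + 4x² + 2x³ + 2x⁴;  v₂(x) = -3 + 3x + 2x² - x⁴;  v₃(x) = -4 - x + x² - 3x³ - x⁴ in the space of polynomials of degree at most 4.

Identify each element with its coordinate vector in ℝ⁵ via {1, x, …, x⁴}.
Write g = α₁v₁ + … + α₃v₃ and equate components.
Back-substitution yields (α₁, α₂, α₃) = (-1, 1, 3).

g = -v₁ + v₂ + 3v₃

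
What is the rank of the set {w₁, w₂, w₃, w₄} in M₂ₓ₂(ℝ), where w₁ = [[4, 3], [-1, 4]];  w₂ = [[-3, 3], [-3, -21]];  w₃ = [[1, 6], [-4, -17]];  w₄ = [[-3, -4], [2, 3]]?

2

Represent each element by its coordinate vector in ℝ⁴.
Apply Gaussian elimination to the matrix whose rows are w₁, w₂, w₃, w₄.
The echelon form has 2 nonzero rows, so the rank is 2.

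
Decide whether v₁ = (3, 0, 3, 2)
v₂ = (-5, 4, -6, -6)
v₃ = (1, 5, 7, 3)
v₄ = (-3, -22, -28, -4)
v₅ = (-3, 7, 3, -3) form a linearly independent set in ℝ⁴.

linearly dependent

There are 5 vectors in a 4-dimensional space, so they cannot be linearly independent.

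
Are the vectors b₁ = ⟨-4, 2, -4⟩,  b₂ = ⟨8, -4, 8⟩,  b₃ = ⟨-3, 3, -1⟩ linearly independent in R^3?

linearly dependent

One vector is a scalar multiple of another, so the set is dependent.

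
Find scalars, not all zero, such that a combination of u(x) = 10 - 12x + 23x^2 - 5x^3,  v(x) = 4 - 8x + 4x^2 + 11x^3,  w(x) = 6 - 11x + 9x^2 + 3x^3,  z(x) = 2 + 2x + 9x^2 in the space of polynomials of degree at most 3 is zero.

Write each element as a vector in ℝ⁴ using {1, x, …, x^3}.
Set up α₁u + … + α₄z = 0 and solve the homogeneous system.
One solution (up to scaling) is (1, 1, -2, -1).

u + v - 2w - z = 0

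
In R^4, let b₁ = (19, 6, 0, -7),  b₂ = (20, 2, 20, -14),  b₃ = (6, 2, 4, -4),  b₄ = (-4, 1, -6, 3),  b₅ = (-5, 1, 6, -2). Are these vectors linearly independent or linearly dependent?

There are 5 vectors in a 4-dimensional space, so they cannot be linearly independent.

linearly dependent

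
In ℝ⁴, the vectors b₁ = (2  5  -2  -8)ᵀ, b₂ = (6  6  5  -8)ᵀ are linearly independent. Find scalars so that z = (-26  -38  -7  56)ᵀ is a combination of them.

Since b₁, b₂ are independent, the coefficients expressing z are uniquely determined by a linear system.
Back-substitution yields (c₁, c₂) = (-4, -3).

z = -4b₁ - 3b₂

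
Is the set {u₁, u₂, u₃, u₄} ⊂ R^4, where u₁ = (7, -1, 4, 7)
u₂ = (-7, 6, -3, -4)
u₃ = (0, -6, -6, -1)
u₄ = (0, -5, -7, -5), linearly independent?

linearly independent

Place the vectors as rows of a 4×4 matrix and reduce to echelon form.
The reduction yields 4 nonzero rows, so the rank is 4.
Since rank = 4 (the number of vectors), the set is linearly independent.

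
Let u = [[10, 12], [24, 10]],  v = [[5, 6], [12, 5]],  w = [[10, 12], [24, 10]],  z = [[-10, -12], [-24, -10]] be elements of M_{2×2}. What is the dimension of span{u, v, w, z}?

dim = 1

Use coordinates relative to {E₁₁, E₁₂, E₂₁, E₂₂}.
Form the matrix with u, v, w, z as columns and reduce.
There is 1 pivot column, so rank = 1.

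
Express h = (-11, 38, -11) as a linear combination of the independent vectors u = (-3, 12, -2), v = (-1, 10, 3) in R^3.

Since u, v are independent, the coefficients expressing h are uniquely determined by a linear system.
The system has the unique solution (α₁, α₂) = (4, -1).

h = 4u - v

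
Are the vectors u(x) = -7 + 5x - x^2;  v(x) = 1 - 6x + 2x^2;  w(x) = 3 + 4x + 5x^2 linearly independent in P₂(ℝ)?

linearly independent

Take coordinates with respect to the standard basis {1, x, x^2}.
Form the 3×3 matrix with these as columns; its determinant is 249.
A nonzero determinant means the columns are linearly independent.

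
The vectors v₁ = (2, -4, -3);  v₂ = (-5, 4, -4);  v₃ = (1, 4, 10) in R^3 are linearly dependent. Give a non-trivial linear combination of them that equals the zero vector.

2v₁ + v₂ + v₃ = 0

Row-reduce the matrix with v₁, v₂, v₃ as columns; the null space gives the coefficients.
One solution (up to scaling) is (2, 1, 1).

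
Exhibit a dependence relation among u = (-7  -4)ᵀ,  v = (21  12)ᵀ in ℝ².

3u + v = 0

Write the vectors as columns of a matrix and find a nonzero vector in its null space.
One solution (up to scaling) is (3, 1).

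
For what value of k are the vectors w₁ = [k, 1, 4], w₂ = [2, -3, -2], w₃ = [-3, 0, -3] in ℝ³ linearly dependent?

The set is linearly dependent precisely when det[w₁; w₂; w₃] = 0.
Cofactor expansion gives det = 9*k - 24.
Solving 9*k - 24 = 0 yields k = 8/3.

k = 8/3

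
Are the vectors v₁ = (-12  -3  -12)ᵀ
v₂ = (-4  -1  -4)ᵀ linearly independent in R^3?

Place the vectors as rows of a 2×3 matrix and reduce to echelon form.
The reduction yields 1 nonzero row, so the rank is 1.
Since rank 1 < 2, the set is linearly dependent.
Indeed v₁ - 3v₂ = 0.

linearly dependent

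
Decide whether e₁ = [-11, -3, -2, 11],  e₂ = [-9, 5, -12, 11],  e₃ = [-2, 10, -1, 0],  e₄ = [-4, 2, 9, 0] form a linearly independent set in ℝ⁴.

linearly dependent

The matrix [e₁|e₂|e₃|e₄] has determinant 0.
A zero determinant means the columns are linearly dependent.
Indeed e₁ - e₂ + e₃ - e₄ = 0.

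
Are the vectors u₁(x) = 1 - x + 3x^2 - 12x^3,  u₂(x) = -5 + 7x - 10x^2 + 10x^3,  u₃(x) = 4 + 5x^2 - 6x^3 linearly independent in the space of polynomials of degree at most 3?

Take coordinates with respect to the standard basis {1, x, …, x^3}.
Row-reduce the matrix whose columns are u₁, u₂, u₃.
The reduction yields 3 nonzero rows, so the rank is 3.
Since rank = 3 (the number of vectors), the set is linearly independent.

linearly independent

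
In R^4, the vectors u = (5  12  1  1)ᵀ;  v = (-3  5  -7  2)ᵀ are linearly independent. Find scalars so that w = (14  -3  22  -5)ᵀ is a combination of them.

Write w = α₁u + α₂v and equate components.
The system has the unique solution (α₁, α₂) = (1, -3).

w = u - 3v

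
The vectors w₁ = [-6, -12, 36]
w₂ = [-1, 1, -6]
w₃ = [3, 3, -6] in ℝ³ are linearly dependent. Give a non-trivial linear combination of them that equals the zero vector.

w₁ + 3w₂ + 3w₃ = 0

Solve the homogeneous system with w₁, w₂, w₃ as columns by row-reducing the coefficient matrix.
One solution (up to scaling) is (1, 3, 3).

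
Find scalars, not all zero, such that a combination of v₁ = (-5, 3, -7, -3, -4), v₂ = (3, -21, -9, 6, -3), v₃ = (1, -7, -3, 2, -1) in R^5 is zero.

v₂ - 3v₃ = 0

Row-reduce the matrix with v₁, v₂, v₃ as columns; the null space gives the coefficients.
A generator of the null space is (0, 1, -3).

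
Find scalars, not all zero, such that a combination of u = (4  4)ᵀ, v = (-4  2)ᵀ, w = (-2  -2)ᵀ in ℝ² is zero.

u + 2w = 0

Set up α₁u + … + α₃w = 0 and solve the homogeneous system.
One solution (up to scaling) is (1, 0, 2).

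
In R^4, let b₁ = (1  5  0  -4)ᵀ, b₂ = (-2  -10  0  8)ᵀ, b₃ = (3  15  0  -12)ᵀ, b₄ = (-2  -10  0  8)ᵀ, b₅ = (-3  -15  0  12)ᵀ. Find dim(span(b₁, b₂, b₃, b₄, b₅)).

Row-reduce the 5×4 matrix with these as rows.
Exactly 1 pivot survives; hence the rank is 1.
(With 5 elements in a 4-dimensional space the rank is at most 4.)

dim = 1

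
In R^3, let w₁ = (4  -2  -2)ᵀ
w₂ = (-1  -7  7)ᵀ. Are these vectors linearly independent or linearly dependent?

Row-reduce the matrix whose columns are w₁, w₂.
The reduction yields 2 nonzero rows, so the rank is 2.
Since rank = 2 (the number of vectors), the set is linearly independent.

linearly independent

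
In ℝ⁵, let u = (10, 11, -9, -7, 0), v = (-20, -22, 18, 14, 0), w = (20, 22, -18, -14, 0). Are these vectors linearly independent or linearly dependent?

linearly dependent

Place the vectors as rows of a 3×5 matrix and reduce to echelon form.
The reduction yields 1 nonzero row, so the rank is 1.
Since rank 1 < 3, the set is linearly dependent.
Indeed 2u + v = 0.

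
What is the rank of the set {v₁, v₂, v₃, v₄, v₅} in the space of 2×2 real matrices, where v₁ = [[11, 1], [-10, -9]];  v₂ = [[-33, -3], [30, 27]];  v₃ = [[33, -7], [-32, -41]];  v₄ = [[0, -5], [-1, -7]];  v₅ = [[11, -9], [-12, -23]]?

Represent each element by its coordinate vector in ℝ⁴.
Row-reduce the 5×4 matrix with these as rows.
Reduction leaves 2 leading entries, giving rank 2.
(With 5 elements in a 4-dimensional space the rank is at most 4.)

2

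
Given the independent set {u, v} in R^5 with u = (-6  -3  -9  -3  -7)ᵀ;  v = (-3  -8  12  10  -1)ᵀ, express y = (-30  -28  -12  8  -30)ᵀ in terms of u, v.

y = 4u + 2v

Set up the augmented matrix [u | v | y] and row-reduce.
Back-substitution yields (c₁, c₂) = (4, 2).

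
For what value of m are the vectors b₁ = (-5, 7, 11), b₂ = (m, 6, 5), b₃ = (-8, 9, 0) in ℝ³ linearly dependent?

m = -43/9

The vectors are dependent exactly when the determinant of the matrix with rows b₁, b₂, b₃ vanishes.
Cofactor expansion gives det = 99*m + 473.
This vanishes exactly when m = -43/9.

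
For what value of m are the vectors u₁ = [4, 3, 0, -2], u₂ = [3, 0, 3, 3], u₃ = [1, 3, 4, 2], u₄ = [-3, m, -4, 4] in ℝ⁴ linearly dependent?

The vectors are dependent exactly when the determinant of the matrix with rows u₁, u₂, u₃, u₄ vanishes.
The determinant works out to -42*m - 504.
Setting this to zero gives m = -12.

m = -12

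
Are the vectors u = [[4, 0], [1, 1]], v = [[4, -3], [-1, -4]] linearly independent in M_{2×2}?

linearly independent

Take coordinates with respect to the standard basis {E₁₁, E₁₂, E₂₁, E₂₂}.
Place the vectors as rows of a 2×4 matrix and reduce to echelon form.
The reduction yields 2 nonzero rows, so the rank is 2.
Since rank = 2 (the number of vectors), the set is linearly independent.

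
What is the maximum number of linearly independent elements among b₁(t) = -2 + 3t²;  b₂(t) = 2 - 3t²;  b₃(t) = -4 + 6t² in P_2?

Represent each element by its coordinate vector in ℝ³.
Row-reduce the 3×3 matrix with these as rows.
The echelon form has 1 nonzero row, so the rank is 1.

1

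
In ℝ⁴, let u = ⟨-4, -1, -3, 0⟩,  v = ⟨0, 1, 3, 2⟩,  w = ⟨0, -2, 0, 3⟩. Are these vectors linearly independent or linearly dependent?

Place the vectors as rows of a 3×4 matrix and reduce to echelon form.
The reduction yields 3 nonzero rows, so the rank is 3.
Since rank = 3 (the number of vectors), the set is linearly independent.

linearly independent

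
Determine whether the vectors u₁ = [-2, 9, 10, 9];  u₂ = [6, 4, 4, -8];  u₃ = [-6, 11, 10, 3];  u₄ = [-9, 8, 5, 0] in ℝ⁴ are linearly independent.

Form the 4×4 matrix with these as columns; its determinant is 704.
A nonzero determinant means the columns are linearly independent.

linearly independent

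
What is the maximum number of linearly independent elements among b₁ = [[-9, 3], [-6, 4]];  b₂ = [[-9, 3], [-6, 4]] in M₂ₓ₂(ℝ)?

1

Pass to coordinate vectors with respect to the basis {E₁₁, E₁₂, E₂₁, E₂₂}.
Row-reduce the 2×4 matrix with these as rows.
The echelon form has 1 nonzero row, so the rank is 1.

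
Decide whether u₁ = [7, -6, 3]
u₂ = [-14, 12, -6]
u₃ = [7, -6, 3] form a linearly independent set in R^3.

The matrix [u₁|u₂|u₃] has determinant 0.
A zero determinant means the columns are linearly dependent.

linearly dependent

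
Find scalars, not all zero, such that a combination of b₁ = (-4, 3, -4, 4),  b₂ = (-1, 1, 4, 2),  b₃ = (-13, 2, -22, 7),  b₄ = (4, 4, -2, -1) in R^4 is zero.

Set up α₁b₁ + … + α₄b₄ = 0 and solve the homogeneous system.
One solution (up to scaling) is (3, -3, -1, -1).

3b₁ - 3b₂ - b₃ - b₄ = 0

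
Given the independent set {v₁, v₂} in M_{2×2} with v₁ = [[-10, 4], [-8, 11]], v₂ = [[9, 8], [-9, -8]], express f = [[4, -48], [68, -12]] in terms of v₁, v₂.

f = -4v₁ - 4v₂

Identify each element with its coordinate vector in ℝ⁴ via {E₁₁, E₁₂, E₂₁, E₂₂}.
Set up the augmented matrix [v₁ | v₂ | f] and row-reduce.
Back-substitution yields (c₁, c₂) = (-4, -4).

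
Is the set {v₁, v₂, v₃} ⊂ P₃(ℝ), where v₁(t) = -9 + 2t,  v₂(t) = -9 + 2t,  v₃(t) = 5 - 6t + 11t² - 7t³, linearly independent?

linearly dependent

Write each element as a coordinate vector in ℝ⁴ using {1, t, …, t³}.
Place the vectors as rows of a 3×4 matrix and reduce to echelon form.
The reduction yields 2 nonzero rows, so the rank is 2.
Since rank 2 < 3, the set is linearly dependent.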